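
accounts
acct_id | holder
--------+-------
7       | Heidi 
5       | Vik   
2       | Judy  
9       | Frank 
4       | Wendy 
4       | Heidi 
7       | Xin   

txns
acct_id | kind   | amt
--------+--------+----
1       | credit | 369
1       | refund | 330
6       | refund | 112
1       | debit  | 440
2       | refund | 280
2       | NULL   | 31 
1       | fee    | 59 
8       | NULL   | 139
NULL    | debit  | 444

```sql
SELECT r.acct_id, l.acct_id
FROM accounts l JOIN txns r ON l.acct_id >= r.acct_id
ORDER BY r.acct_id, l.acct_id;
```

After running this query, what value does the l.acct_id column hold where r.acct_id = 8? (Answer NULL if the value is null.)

9

INNER JOIN keeps only pairs where the ON condition holds.
Matching on l.acct_id >= r.acct_id. A NULL in a compared column never satisfies the condition.
- l (acct_id=7) pairs with 7 row(s) of r.
- l (acct_id=5) pairs with 6 row(s) of r.
- l (acct_id=2) pairs with 6 row(s) of r.
- l (acct_id=9) pairs with 8 row(s) of r.
- l (acct_id=4) pairs with 6 row(s) of r.
- l (acct_id=4) pairs with 6 row(s) of r.
- l (acct_id=7) pairs with 7 row(s) of r.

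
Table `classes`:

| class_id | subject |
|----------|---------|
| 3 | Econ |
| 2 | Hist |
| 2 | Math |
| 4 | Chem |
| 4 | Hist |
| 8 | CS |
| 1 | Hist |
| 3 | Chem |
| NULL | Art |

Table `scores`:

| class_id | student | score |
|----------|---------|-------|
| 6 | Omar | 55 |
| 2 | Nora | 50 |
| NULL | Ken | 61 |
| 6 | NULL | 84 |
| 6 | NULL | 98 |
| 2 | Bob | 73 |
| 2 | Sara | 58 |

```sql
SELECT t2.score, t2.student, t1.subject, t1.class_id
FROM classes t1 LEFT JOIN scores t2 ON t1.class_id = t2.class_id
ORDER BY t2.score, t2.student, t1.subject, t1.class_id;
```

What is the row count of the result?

13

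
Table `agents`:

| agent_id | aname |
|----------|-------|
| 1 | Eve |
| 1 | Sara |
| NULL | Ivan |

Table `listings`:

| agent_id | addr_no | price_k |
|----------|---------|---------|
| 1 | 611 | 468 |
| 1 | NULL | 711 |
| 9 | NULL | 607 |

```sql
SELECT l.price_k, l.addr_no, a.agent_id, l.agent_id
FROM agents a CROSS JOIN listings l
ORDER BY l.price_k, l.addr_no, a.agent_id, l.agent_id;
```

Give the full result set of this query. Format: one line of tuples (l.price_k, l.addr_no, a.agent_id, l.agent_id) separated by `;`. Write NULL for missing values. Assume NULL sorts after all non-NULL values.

(468, 611, 1, 1); (468, 611, 1, 1); (468, 611, NULL, 1); (607, NULL, 1, 9); (607, NULL, 1, 9); (607, NULL, NULL, 9); (711, NULL, 1, 1); (711, NULL, 1, 1); (711, NULL, NULL, 1)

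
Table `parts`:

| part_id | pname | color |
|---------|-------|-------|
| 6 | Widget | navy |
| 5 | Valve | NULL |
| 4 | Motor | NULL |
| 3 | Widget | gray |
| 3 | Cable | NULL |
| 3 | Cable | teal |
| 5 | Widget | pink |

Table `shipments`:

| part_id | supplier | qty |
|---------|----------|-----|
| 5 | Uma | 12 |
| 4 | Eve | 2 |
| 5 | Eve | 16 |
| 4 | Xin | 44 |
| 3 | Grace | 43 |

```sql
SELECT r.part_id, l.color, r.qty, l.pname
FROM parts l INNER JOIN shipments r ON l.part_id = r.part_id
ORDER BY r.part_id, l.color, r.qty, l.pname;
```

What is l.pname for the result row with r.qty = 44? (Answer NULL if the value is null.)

INNER JOIN keeps only pairs where the ON condition holds.
Matching on l.part_id = r.part_id.
- part_id=6: no matching r row, dropped.
- part_id=5: 2 matching r row(s), so 2 row(s) emitted.
- part_id=4: 2 matching r row(s), so 2 row(s) emitted.
- part_id=3: 1 matching r row(s), so 1 row(s) emitted.
- part_id=3: 1 matching r row(s), so 1 row(s) emitted.
- part_id=3: 1 matching r row(s), so 1 row(s) emitted.
- part_id=5: 2 matching r row(s), so 2 row(s) emitted.

Motor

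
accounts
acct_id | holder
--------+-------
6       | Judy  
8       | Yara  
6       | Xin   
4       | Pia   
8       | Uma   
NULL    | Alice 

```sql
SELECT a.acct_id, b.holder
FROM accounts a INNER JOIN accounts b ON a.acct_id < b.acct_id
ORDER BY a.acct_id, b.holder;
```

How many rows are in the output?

8

INNER JOIN keeps only pairs where the ON condition holds.
Matching on a.acct_id < b.acct_id. A NULL in a compared column never satisfies the condition.
- acct_id=6: 2 matching b row(s), so 2 row(s) emitted.
- acct_id=8: no matching b row, dropped.
- acct_id=6: 2 matching b row(s), so 2 row(s) emitted.
- acct_id=4: 4 matching b row(s), so 4 row(s) emitted.
- acct_id=8: no matching b row, dropped.
- acct_id=NULL: no matching b row, dropped.
Total: 8 rows.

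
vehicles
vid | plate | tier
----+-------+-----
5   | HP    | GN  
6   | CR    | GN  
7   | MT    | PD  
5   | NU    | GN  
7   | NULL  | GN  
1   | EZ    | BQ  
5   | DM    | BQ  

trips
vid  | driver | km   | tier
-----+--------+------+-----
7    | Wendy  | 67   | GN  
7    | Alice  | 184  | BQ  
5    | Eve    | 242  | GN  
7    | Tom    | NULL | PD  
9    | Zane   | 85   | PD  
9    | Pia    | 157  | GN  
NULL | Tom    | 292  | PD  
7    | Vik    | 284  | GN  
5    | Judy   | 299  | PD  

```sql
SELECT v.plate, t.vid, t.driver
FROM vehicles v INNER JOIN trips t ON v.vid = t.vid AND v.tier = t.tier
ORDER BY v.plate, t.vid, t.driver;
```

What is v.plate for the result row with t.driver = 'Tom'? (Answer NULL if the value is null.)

MT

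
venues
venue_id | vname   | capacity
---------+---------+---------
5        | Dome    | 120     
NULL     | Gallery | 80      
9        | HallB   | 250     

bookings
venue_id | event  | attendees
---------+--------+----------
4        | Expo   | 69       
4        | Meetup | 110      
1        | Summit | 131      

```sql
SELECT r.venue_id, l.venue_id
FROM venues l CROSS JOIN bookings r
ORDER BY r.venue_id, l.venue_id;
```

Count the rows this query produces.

CROSS JOIN pairs every row of `venues` with every row of `bookings`: 3 × 3 = 9 rows.

9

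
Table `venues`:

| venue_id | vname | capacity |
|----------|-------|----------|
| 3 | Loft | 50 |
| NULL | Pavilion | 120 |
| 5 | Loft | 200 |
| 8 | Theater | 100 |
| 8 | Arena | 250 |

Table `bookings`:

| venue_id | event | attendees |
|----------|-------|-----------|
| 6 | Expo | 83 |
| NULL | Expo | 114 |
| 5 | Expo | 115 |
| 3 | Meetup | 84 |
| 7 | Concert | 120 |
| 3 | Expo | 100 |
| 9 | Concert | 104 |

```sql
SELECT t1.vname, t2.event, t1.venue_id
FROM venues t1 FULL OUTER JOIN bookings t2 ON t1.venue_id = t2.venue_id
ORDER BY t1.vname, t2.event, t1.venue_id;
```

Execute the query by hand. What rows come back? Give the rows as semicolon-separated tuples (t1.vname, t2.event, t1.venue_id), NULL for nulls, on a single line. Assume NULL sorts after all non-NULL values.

(Arena, NULL, 8); (Loft, Expo, 3); (Loft, Expo, 5); (Loft, Meetup, 3); (Pavilion, NULL, NULL); (Theater, NULL, 8); (NULL, Concert, NULL); (NULL, Concert, NULL); (NULL, Expo, NULL); (NULL, Expo, NULL)

FULL OUTER JOIN keeps every row from both sides; unmatched rows get NULL for the other side's columns.
Matching on t1.venue_id = t2.venue_id. A NULL in a compared column never satisfies the condition.
Matched pairs: 3; unmatched t1 rows kept: 3; unmatched t2 rows kept: 4.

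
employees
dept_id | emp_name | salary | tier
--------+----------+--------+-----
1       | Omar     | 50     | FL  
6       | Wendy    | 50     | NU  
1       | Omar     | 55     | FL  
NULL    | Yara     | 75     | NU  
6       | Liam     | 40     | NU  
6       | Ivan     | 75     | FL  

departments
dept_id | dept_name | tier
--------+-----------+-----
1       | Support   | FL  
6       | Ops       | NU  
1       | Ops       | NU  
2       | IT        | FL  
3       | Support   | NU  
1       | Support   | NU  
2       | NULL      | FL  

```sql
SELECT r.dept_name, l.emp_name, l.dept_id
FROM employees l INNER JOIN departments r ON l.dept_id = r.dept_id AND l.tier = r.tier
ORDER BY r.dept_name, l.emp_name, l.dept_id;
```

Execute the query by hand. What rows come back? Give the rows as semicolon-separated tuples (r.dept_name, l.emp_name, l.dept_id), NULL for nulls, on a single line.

(Ops, Liam, 6); (Ops, Wendy, 6); (Support, Omar, 1); (Support, Omar, 1)

INNER JOIN keeps only pairs where the ON condition holds.
Matching on l.dept_id = r.dept_id AND l.tier = r.tier. A NULL in a compared column never satisfies the condition.
- l (dept_id=1, tier=FL) pairs with 1 row(s) of r.
- l (dept_id=6, tier=NU) pairs with 1 row(s) of r.
- l (dept_id=1, tier=FL) pairs with 1 row(s) of r.
- l (dept_id=NULL, tier=NU) has no partner → excluded.
- l (dept_id=6, tier=NU) pairs with 1 row(s) of r.
- l (dept_id=6, tier=FL) has no partner → excluded.
After projecting and ordering:
r.dept_name | l.emp_name | l.dept_id
Ops | Liam | 6
Ops | Wendy | 6
Support | Omar | 1
Support | Omar | 1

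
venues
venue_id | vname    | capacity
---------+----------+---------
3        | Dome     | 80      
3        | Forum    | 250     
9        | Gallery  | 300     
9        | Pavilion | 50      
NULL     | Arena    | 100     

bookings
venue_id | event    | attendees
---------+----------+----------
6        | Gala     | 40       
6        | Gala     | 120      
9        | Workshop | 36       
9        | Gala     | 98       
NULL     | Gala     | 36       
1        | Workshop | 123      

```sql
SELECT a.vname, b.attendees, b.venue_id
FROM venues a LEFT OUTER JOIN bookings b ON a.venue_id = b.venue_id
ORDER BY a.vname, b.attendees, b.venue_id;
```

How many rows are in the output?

7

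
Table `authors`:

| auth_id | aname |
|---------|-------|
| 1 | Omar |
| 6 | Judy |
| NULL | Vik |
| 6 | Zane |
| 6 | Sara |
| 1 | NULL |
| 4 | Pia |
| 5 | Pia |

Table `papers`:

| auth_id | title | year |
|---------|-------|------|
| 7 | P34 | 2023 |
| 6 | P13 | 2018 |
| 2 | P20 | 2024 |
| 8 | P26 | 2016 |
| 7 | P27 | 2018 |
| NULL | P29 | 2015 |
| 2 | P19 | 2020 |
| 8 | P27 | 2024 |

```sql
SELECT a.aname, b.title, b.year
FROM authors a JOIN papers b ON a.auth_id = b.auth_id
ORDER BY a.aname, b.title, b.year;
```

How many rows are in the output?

INNER JOIN keeps only pairs where the ON condition holds.
Matching on a.auth_id = b.auth_id. A NULL in a compared column never satisfies the condition.
- a[0] auth_id=1 → no match; dropped.
- a[1] auth_id=6 → 1 match(es) in b → 1 row(s).
- a[2] auth_id=NULL → no match; dropped.
- a[3] auth_id=6 → 1 match(es) in b → 1 row(s).
- a[4] auth_id=6 → 1 match(es) in b → 1 row(s).
- a[5] auth_id=1 → no match; dropped.
- a[6] auth_id=4 → no match; dropped.
- a[7] auth_id=5 → no match; dropped.
Total: 3 rows.

3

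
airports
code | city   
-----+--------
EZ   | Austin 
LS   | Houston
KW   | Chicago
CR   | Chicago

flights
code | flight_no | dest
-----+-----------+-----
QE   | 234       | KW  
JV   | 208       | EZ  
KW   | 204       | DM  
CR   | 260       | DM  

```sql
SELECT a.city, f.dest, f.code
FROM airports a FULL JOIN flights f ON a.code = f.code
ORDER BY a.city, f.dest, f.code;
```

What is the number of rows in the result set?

FULL OUTER JOIN keeps every row from both sides; unmatched rows get NULL for the other side's columns.
Matching on a.code = f.code.
- a[0] code=EZ → no match; kept with NULLs on the f side.
- a[1] code=LS → no match; kept with NULLs on the f side.
- a[2] code=KW → 1 match(es) in f → 1 row(s).
- a[3] code=CR → 1 match(es) in f → 1 row(s).
- 2 row(s) from f found no a partner → padded with NULL.
Total: 2 matched + 4 padded = 6 rows.

6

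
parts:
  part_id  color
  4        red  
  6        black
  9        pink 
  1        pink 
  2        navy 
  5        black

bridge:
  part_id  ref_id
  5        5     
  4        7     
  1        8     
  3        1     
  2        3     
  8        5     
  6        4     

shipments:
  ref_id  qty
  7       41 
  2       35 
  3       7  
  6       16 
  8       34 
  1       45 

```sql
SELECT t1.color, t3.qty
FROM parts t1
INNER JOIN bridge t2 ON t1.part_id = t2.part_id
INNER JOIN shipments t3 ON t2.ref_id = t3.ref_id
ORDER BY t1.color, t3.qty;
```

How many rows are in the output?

3

Joins associate left-to-right: parts INNER JOIN bridge on part_id gives 5 intermediate row(s).
Then INNER JOIN `shipments t3` on ref_id: keep only rows whose t2.ref_id appears in t3.
Result: 3 row(s).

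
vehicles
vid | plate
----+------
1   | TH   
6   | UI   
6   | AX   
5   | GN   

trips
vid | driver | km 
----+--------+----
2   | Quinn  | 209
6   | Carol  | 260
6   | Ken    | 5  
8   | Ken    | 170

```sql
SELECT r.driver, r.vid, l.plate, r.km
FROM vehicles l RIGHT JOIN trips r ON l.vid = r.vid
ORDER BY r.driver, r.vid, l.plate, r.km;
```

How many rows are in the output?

RIGHT JOIN keeps every row from `trips`; unmatched rows get NULL for `vehicles`'s columns.
Matching on l.vid = r.vid.
Matched pairs: 4; unmatched r rows kept: 2.
Total: 4 matched + 2 padded = 6 rows.

6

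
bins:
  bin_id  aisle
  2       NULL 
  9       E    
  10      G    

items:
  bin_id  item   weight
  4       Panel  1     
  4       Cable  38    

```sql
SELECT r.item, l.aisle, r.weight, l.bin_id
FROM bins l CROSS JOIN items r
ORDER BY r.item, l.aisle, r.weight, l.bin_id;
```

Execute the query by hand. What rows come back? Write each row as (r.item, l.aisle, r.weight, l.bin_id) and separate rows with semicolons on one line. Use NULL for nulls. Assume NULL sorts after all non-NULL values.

(Cable, E, 38, 9); (Cable, G, 38, 10); (Cable, NULL, 38, 2); (Panel, E, 1, 9); (Panel, G, 1, 10); (Panel, NULL, 1, 2)

CROSS JOIN pairs every row of `bins` with every row of `items`: 3 × 2 = 6 rows.
After projecting and ordering:
r.item | l.aisle | r.weight | l.bin_id
Cable | E | 38 | 9
Cable | G | 38 | 10
Cable | NULL | 38 | 2
Panel | E | 1 | 9
Panel | G | 1 | 10
Panel | NULL | 1 | 2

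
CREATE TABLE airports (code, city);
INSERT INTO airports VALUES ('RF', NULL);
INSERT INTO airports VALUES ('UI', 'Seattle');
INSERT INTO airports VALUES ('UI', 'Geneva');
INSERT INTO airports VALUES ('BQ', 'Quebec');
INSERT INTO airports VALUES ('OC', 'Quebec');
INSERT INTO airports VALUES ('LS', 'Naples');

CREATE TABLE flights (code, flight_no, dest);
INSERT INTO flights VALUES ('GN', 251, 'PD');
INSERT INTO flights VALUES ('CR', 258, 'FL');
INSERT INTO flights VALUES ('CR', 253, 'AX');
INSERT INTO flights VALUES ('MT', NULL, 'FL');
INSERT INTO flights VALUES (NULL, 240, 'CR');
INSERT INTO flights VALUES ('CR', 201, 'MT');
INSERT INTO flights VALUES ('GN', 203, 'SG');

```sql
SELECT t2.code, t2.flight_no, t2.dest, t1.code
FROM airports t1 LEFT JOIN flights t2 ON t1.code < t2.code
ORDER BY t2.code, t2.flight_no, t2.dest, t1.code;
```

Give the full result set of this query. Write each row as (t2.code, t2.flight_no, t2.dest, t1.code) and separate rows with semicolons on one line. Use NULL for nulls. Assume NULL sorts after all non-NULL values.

(CR, 201, MT, BQ); (CR, 253, AX, BQ); (CR, 258, FL, BQ); (GN, 203, SG, BQ); (GN, 251, PD, BQ); (MT, NULL, FL, BQ); (MT, NULL, FL, LS); (NULL, NULL, NULL, OC); (NULL, NULL, NULL, RF); (NULL, NULL, NULL, UI); (NULL, NULL, NULL, UI)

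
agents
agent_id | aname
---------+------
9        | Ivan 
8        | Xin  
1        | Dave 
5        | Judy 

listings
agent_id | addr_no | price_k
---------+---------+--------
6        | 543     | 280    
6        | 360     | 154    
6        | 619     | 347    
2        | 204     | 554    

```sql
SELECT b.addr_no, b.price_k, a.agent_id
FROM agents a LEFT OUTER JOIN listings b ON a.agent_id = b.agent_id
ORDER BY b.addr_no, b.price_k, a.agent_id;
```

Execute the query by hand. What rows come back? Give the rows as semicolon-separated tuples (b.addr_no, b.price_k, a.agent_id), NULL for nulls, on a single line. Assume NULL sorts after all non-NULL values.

LEFT JOIN keeps every row from `agents`; unmatched rows get NULL for `listings`'s columns.
Matching on a.agent_id = b.agent_id.
Matched pairs: 0; unmatched a rows kept: 4.

(NULL, NULL, 1); (NULL, NULL, 5); (NULL, NULL, 8); (NULL, NULL, 9)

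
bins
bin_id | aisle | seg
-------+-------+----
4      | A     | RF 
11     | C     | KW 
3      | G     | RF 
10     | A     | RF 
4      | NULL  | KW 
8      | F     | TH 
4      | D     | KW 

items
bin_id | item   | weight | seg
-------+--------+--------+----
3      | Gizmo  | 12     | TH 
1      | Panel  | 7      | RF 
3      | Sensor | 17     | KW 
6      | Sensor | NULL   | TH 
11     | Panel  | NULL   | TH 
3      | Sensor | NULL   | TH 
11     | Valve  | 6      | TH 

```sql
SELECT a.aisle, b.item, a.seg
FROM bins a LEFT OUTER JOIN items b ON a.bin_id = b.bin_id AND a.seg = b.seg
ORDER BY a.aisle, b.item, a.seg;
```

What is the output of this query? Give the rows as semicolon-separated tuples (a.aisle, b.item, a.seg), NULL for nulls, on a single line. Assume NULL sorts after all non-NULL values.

LEFT JOIN keeps every row from `bins`; unmatched rows get NULL for `items`'s columns.
Matching on a.bin_id = b.bin_id AND a.seg = b.seg.
- a[0] bin_id=4, seg=RF → no match; kept with NULLs on the b side.
- a[1] bin_id=11, seg=KW → no match; kept with NULLs on the b side.
- a[2] bin_id=3, seg=RF → no match; kept with NULLs on the b side.
- a[3] bin_id=10, seg=RF → no match; kept with NULLs on the b side.
- a[4] bin_id=4, seg=KW → no match; kept with NULLs on the b side.
- a[5] bin_id=8, seg=TH → no match; kept with NULLs on the b side.
- a[6] bin_id=4, seg=KW → no match; kept with NULLs on the b side.
After projecting and ordering:
a.aisle | b.item | a.seg
A | NULL | RF
A | NULL | RF
C | NULL | KW
D | NULL | KW
F | NULL | TH
G | NULL | RF
NULL | NULL | KW

(A, NULL, RF); (A, NULL, RF); (C, NULL, KW); (D, NULL, KW); (F, NULL, TH); (G, NULL, RF); (NULL, NULL, KW)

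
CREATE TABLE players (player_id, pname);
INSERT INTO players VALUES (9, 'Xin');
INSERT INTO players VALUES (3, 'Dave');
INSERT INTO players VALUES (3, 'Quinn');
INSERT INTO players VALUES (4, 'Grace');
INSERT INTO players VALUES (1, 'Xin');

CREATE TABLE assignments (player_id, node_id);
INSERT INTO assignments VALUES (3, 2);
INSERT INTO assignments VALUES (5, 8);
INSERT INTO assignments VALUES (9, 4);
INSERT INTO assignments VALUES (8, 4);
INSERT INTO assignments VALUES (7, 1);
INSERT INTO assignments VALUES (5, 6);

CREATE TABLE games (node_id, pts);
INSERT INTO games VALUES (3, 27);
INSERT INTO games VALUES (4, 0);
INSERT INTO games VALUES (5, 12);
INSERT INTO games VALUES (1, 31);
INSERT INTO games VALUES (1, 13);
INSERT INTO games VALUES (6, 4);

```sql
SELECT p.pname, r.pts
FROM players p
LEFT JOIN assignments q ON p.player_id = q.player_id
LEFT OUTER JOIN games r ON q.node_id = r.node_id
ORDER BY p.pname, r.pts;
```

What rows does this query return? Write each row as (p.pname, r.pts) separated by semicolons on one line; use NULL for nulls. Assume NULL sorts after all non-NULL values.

(Dave, NULL); (Grace, NULL); (Quinn, NULL); (Xin, 0); (Xin, NULL)

Joins associate left-to-right: players LEFT JOIN assignments on player_id gives 5 intermediate row(s).
Then LEFT JOIN `games r` on node_id: each of those 5 rows is kept; rows whose q.node_id has no match in r get NULL for r's columns.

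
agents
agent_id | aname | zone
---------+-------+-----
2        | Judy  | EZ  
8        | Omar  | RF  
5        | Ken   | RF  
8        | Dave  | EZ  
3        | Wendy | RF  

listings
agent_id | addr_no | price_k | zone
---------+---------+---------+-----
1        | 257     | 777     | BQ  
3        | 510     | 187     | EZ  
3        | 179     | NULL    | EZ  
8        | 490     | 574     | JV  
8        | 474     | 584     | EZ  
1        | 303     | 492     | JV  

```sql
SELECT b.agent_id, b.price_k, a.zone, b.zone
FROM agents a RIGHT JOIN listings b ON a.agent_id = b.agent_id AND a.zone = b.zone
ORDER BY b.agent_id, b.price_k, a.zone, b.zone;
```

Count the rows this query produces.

6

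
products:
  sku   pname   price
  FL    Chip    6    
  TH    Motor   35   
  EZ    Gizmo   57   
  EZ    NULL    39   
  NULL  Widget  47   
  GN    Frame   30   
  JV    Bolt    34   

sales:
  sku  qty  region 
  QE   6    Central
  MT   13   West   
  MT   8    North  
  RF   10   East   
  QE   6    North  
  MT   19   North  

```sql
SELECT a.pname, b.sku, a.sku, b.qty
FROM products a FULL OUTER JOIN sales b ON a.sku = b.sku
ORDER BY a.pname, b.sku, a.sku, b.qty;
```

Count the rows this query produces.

FULL OUTER JOIN keeps every row from both sides; unmatched rows get NULL for the other side's columns.
Matching on a.sku = b.sku. A NULL in a compared column never satisfies the condition.
Matched pairs: 0; unmatched a rows kept: 7; unmatched b rows kept: 6.
Total: 0 matched + 13 padded = 13 rows.

13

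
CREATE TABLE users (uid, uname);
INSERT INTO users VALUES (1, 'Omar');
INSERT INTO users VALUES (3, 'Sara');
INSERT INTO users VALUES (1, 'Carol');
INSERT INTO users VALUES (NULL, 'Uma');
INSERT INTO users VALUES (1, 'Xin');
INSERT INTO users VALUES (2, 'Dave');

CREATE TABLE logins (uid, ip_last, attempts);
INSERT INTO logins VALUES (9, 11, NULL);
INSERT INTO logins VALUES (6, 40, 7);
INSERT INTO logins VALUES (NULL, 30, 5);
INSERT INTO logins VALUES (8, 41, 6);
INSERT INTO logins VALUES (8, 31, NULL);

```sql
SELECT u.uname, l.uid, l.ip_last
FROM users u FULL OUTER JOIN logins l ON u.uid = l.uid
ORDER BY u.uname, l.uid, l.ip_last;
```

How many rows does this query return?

FULL OUTER JOIN keeps every row from both sides; unmatched rows get NULL for the other side's columns.
Matching on u.uid = l.uid. A NULL in a compared column never satisfies the condition.
Matched pairs: 0; unmatched u rows kept: 6; unmatched l rows kept: 5.
Total: 0 matched + 11 padded = 11 rows.

11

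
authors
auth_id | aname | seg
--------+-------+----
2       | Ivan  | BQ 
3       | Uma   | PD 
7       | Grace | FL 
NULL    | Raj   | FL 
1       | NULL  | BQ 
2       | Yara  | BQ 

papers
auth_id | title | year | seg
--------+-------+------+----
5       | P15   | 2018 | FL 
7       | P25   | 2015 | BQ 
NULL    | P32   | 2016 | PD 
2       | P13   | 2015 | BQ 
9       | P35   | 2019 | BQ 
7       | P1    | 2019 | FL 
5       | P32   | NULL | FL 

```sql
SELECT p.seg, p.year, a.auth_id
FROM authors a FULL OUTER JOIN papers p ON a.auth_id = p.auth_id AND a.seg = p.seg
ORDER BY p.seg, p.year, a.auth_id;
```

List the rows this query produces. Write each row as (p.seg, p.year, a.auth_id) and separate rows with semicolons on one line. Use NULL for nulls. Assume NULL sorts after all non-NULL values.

FULL OUTER JOIN keeps every row from both sides; unmatched rows get NULL for the other side's columns.
Matching on a.auth_id = p.auth_id AND a.seg = p.seg. A NULL in a compared column never satisfies the condition.
- a (auth_id=2, seg=BQ) pairs with 1 row(s) of p.
- a (auth_id=3, seg=PD) has no partner → padded with NULL.
- a (auth_id=7, seg=FL) pairs with 1 row(s) of p.
- a (auth_id=NULL, seg=FL) has no partner → padded with NULL.
- a (auth_id=1, seg=BQ) has no partner → padded with NULL.
- a (auth_id=2, seg=BQ) pairs with 1 row(s) of p.
- plus 5 unmatched p row(s), each kept with NULL a columns.

(BQ, 2015, 2); (BQ, 2015, 2); (BQ, 2015, NULL); (BQ, 2019, NULL); (FL, 2018, NULL); (FL, 2019, 7); (FL, NULL, NULL); (PD, 2016, NULL); (NULL, NULL, 1); (NULL, NULL, 3); (NULL, NULL, NULL)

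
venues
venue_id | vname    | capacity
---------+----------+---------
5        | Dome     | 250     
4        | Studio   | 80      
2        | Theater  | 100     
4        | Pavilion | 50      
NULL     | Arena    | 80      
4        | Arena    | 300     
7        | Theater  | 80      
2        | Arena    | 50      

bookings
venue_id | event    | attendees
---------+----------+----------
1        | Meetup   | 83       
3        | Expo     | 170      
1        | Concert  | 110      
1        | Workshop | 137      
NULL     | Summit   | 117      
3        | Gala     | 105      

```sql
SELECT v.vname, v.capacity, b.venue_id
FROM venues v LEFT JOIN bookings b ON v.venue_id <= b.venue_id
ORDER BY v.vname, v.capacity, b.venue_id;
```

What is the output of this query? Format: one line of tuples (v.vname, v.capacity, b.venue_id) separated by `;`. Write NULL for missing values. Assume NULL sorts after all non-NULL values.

LEFT JOIN keeps every row from `venues`; unmatched rows get NULL for `bookings`'s columns.
Matching on v.venue_id <= b.venue_id. A NULL in a compared column never satisfies the condition.
Matched pairs: 4; unmatched v rows kept: 6.

(Arena, 50, 3); (Arena, 50, 3); (Arena, 80, NULL); (Arena, 300, NULL); (Dome, 250, NULL); (Pavilion, 50, NULL); (Studio, 80, NULL); (Theater, 80, NULL); (Theater, 100, 3); (Theater, 100, 3)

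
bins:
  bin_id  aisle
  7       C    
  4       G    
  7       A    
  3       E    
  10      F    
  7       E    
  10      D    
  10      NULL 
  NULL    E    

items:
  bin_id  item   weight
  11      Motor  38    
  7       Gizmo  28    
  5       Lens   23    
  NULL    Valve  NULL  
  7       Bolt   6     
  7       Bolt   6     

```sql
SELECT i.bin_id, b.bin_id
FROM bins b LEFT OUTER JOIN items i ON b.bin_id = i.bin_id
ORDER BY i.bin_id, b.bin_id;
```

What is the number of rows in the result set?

15

LEFT JOIN keeps every row from `bins`; unmatched rows get NULL for `items`'s columns.
Matching on b.bin_id = i.bin_id. A NULL in a compared column never satisfies the condition.
- b (bin_id=7) pairs with 3 row(s) of i.
- b (bin_id=4) has no partner → padded with NULL.
- b (bin_id=7) pairs with 3 row(s) of i.
- b (bin_id=3) has no partner → padded with NULL.
- b (bin_id=10) has no partner → padded with NULL.
- b (bin_id=7) pairs with 3 row(s) of i.
- b (bin_id=10) has no partner → padded with NULL.
- b (bin_id=10) has no partner → padded with NULL.
- b (bin_id=NULL) has no partner → padded with NULL.
Total: 9 matched + 6 padded = 15 rows.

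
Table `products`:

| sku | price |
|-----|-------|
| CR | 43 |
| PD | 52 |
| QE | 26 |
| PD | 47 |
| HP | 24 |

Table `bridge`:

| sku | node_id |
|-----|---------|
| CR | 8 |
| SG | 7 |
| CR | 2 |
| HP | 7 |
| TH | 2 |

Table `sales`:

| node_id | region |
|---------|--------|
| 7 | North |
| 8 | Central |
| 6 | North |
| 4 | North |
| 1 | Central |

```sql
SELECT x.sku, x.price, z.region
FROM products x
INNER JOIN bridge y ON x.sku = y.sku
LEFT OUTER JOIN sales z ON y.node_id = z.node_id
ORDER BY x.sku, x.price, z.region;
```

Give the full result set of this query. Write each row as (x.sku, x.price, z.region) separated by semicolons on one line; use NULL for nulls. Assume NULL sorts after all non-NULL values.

(CR, 43, Central); (CR, 43, NULL); (HP, 24, North)

Step 1 — x INNER JOIN y on sku → 3 row(s).
Then LEFT JOIN `sales z` on node_id: each of those 3 rows is kept; rows whose y.node_id has no match in z get NULL for z's columns.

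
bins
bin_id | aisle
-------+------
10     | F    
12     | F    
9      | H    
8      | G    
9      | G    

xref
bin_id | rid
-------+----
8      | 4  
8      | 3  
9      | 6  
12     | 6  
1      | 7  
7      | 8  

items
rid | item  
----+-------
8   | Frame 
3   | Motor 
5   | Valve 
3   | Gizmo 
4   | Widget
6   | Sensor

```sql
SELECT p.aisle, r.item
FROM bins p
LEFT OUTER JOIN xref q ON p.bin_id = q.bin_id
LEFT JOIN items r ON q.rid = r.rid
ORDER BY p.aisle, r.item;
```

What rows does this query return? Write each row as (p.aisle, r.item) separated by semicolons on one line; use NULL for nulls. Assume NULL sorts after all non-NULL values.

Evaluate left to right. First `bins p LEFT JOIN xref q` on bin_id: 6 row(s).
Then LEFT JOIN `items r` on rid: each of those 6 rows is kept; rows whose q.rid has no match in r get NULL for r's columns.

(F, Sensor); (F, NULL); (G, Gizmo); (G, Motor); (G, Sensor); (G, Widget); (H, Sensor)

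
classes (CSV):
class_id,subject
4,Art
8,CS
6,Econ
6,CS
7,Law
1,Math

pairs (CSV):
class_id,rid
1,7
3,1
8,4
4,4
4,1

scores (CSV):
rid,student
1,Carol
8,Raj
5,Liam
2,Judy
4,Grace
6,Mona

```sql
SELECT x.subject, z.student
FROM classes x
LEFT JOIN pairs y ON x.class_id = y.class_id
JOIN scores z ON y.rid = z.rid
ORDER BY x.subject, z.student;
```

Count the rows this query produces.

3

Evaluate left to right. First `classes x LEFT JOIN pairs y` on class_id: 7 row(s).
Then INNER JOIN `scores z` on rid: keep only rows whose y.rid appears in z.
Result: 3 row(s).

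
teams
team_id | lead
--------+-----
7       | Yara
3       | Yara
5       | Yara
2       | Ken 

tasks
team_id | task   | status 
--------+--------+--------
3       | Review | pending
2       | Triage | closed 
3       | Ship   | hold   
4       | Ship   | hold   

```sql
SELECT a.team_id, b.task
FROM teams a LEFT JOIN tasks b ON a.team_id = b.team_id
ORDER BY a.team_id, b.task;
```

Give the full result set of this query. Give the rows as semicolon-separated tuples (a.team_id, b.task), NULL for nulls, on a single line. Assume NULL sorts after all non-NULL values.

(2, Triage); (3, Review); (3, Ship); (5, NULL); (7, NULL)

LEFT JOIN keeps every row from `teams`; unmatched rows get NULL for `tasks`'s columns.
Matching on a.team_id = b.team_id.
- a row (team_id=7): no match → kept, b columns NULL.
- a row (team_id=3): matches 2 b row(s) → 2 output row(s).
- a row (team_id=5): no match → kept, b columns NULL.
- a row (team_id=2): matches 1 b row(s) → 1 output row(s).
After projecting and ordering:
a.team_id | b.task
2 | Triage
3 | Review
3 | Ship
5 | NULL
7 | NULL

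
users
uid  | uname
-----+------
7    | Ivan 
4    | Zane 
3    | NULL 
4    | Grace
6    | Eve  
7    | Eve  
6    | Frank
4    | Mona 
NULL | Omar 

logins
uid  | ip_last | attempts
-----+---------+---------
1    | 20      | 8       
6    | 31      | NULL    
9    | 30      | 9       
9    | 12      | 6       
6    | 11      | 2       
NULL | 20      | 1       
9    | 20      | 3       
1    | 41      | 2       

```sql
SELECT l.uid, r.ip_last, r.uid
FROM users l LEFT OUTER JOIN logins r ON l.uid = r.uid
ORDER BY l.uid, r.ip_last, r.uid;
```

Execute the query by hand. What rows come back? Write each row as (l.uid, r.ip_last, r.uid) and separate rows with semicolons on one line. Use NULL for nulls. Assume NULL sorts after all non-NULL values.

(3, NULL, NULL); (4, NULL, NULL); (4, NULL, NULL); (4, NULL, NULL); (6, 11, 6); (6, 11, 6); (6, 31, 6); (6, 31, 6); (7, NULL, NULL); (7, NULL, NULL); (NULL, NULL, NULL)

LEFT JOIN keeps every row from `users`; unmatched rows get NULL for `logins`'s columns.
Matching on l.uid = r.uid. A NULL in a compared column never satisfies the condition.
- l (uid=7) has no partner → padded with NULL.
- l (uid=4) has no partner → padded with NULL.
- l (uid=3) has no partner → padded with NULL.
- l (uid=4) has no partner → padded with NULL.
- l (uid=6) pairs with 2 row(s) of r.
- l (uid=7) has no partner → padded with NULL.
- l (uid=6) pairs with 2 row(s) of r.
- l (uid=4) has no partner → padded with NULL.
- l (uid=NULL) has no partner → padded with NULL.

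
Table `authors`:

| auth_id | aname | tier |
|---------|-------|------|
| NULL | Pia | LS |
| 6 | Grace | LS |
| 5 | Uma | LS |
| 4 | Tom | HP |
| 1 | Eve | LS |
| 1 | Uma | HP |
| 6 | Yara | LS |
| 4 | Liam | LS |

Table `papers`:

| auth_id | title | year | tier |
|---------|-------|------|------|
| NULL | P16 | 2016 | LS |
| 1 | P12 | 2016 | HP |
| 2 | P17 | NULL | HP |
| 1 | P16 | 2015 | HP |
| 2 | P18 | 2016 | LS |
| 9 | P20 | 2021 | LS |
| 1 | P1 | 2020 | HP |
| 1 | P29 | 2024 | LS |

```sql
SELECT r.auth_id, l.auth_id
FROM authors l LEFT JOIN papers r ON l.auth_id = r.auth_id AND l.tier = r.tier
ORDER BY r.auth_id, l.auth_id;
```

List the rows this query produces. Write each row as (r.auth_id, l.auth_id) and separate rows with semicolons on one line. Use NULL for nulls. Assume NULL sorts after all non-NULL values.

(1, 1); (1, 1); (1, 1); (1, 1); (NULL, 4); (NULL, 4); (NULL, 5); (NULL, 6); (NULL, 6); (NULL, NULL)

LEFT JOIN keeps every row from `authors`; unmatched rows get NULL for `papers`'s columns.
Matching on l.auth_id = r.auth_id AND l.tier = r.tier. A NULL in a compared column never satisfies the condition.
Matched pairs: 4; unmatched l rows kept: 6.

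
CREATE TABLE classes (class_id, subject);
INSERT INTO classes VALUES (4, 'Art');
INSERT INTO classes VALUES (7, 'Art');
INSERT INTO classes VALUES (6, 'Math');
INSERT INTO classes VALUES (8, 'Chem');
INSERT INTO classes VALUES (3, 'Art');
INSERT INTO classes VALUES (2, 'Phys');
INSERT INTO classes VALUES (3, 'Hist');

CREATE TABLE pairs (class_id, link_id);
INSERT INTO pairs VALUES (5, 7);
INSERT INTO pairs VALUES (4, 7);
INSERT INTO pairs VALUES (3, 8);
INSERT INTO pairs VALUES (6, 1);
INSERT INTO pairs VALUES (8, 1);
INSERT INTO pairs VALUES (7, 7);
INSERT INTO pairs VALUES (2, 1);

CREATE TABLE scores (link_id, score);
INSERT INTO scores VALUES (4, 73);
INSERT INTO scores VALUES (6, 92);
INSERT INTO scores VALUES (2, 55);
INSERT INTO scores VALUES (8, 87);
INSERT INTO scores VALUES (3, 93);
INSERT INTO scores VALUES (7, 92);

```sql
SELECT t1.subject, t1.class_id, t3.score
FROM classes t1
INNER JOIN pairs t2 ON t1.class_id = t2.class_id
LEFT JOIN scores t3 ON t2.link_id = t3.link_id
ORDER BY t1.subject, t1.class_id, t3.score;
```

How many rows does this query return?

Joins associate left-to-right: classes INNER JOIN pairs on class_id gives 7 intermediate row(s).
Then LEFT JOIN `scores t3` on link_id: each of those 7 rows is kept; rows whose t2.link_id has no match in t3 get NULL for t3's columns.
Result: 7 row(s).

7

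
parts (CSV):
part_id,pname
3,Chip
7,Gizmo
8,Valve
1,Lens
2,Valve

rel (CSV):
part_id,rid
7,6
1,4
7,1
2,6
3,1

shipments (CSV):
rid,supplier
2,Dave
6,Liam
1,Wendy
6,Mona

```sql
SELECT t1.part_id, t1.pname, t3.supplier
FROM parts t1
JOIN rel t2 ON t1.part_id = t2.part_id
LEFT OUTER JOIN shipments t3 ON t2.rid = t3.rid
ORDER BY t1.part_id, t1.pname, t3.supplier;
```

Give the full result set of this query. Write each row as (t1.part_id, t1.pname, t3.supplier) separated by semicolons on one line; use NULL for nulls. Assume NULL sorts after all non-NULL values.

(1, Lens, NULL); (2, Valve, Liam); (2, Valve, Mona); (3, Chip, Wendy); (7, Gizmo, Liam); (7, Gizmo, Mona); (7, Gizmo, Wendy)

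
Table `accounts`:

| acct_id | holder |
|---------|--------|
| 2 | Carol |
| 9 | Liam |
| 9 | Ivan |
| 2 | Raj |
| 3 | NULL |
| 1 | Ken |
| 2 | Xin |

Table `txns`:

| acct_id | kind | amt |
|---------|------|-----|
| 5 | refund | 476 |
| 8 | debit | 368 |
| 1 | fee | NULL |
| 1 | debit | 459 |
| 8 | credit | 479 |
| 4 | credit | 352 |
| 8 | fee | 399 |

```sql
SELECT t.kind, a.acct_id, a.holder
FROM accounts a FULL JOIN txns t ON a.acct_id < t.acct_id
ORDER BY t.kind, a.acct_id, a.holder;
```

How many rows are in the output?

FULL OUTER JOIN keeps every row from both sides; unmatched rows get NULL for the other side's columns.
Matching on a.acct_id < t.acct_id.
- acct_id=2: 5 matching t row(s), so 5 row(s) emitted.
- acct_id=9: no t row matches, row kept with t columns NULL.
- acct_id=9: no t row matches, row kept with t columns NULL.
- acct_id=2: 5 matching t row(s), so 5 row(s) emitted.
- acct_id=3: 5 matching t row(s), so 5 row(s) emitted.
- acct_id=1: 5 matching t row(s), so 5 row(s) emitted.
- acct_id=2: 5 matching t row(s), so 5 row(s) emitted.
- 2 t row(s) had no a match → kept, a columns NULL.
Total: 25 matched + 4 padded = 29 rows.

29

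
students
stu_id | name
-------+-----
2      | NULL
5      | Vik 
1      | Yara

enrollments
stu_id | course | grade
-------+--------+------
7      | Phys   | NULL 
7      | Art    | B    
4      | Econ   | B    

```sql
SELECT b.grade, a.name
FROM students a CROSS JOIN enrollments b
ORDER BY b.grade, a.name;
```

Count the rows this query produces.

CROSS JOIN pairs every row of `students` with every row of `enrollments`: 3 × 3 = 9 rows.

9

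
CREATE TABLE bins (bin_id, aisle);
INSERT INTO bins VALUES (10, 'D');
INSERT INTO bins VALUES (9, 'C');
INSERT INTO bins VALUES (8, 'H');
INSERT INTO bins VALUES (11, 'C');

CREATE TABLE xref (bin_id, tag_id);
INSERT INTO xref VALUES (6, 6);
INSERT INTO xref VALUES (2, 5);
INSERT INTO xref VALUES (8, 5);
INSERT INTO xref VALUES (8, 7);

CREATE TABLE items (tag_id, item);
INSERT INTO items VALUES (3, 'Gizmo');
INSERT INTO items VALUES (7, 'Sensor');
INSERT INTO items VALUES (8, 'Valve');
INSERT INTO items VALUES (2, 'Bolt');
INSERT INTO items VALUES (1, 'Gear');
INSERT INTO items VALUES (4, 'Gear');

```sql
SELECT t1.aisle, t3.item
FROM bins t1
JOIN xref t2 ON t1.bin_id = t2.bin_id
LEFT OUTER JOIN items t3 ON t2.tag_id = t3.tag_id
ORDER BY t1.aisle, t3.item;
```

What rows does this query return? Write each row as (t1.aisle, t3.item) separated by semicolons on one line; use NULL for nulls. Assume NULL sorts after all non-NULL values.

(H, Sensor); (H, NULL)

Step 1 — t1 INNER JOIN t2 on bin_id → 2 row(s).
Then LEFT JOIN `items t3` on tag_id: each of those 2 rows is kept; rows whose t2.tag_id has no match in t3 get NULL for t3's columns.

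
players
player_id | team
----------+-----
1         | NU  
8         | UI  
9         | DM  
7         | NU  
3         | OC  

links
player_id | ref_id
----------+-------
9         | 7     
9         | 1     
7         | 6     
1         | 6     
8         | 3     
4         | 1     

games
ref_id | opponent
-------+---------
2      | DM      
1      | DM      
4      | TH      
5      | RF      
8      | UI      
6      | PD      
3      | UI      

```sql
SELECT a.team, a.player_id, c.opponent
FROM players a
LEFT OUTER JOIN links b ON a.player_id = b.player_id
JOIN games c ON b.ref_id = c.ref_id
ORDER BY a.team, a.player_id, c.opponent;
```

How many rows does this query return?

4

Joins associate left-to-right: players LEFT JOIN links on player_id gives 6 intermediate row(s).
Then INNER JOIN `games c` on ref_id: keep only rows whose b.ref_id appears in c.
Result: 4 row(s).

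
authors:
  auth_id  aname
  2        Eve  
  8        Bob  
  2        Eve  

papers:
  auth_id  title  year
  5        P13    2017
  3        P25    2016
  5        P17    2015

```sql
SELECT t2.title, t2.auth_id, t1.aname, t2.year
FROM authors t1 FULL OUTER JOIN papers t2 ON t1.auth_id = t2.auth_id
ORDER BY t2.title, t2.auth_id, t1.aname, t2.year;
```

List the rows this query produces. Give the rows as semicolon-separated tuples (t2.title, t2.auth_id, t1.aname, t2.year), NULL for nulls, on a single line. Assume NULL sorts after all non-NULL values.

FULL OUTER JOIN keeps every row from both sides; unmatched rows get NULL for the other side's columns.
Matching on t1.auth_id = t2.auth_id.
- t1 row (auth_id=2): no match → kept, t2 columns NULL.
- t1 row (auth_id=8): no match → kept, t2 columns NULL.
- t1 row (auth_id=2): no match → kept, t2 columns NULL.
- 3 row(s) from t2 found no t1 partner → padded with NULL.
After projecting and ordering:
t2.title | t2.auth_id | t1.aname | t2.year
P13 | 5 | NULL | 2017
P17 | 5 | NULL | 2015
P25 | 3 | NULL | 2016
NULL | NULL | Bob | NULL
NULL | NULL | Eve | NULL
NULL | NULL | Eve | NULL

(P13, 5, NULL, 2017); (P17, 5, NULL, 2015); (P25, 3, NULL, 2016); (NULL, NULL, Bob, NULL); (NULL, NULL, Eve, NULL); (NULL, NULL, Eve, NULL)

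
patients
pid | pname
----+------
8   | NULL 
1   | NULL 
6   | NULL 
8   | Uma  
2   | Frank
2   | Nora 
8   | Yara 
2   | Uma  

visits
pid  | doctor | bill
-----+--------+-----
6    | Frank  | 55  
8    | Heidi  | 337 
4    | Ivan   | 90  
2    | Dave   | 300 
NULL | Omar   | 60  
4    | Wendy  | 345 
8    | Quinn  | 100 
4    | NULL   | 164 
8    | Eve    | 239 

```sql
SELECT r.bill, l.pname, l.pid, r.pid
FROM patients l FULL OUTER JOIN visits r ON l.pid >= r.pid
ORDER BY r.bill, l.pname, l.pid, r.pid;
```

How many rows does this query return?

34

FULL OUTER JOIN keeps every row from both sides; unmatched rows get NULL for the other side's columns.
Matching on l.pid >= r.pid. A NULL in a compared column never satisfies the condition.
Matched pairs: 32; unmatched l rows kept: 1; unmatched r rows kept: 1.
Total: 32 matched + 2 padded = 34 rows.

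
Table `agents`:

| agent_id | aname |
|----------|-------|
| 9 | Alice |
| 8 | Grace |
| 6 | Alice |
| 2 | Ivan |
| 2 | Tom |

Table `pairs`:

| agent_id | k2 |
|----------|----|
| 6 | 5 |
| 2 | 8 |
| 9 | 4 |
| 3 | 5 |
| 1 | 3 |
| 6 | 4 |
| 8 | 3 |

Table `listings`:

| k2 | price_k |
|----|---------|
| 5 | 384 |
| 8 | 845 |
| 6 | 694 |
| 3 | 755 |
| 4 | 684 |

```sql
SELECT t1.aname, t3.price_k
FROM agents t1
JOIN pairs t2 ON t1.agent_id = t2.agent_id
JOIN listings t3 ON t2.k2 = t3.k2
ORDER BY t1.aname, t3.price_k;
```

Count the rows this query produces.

6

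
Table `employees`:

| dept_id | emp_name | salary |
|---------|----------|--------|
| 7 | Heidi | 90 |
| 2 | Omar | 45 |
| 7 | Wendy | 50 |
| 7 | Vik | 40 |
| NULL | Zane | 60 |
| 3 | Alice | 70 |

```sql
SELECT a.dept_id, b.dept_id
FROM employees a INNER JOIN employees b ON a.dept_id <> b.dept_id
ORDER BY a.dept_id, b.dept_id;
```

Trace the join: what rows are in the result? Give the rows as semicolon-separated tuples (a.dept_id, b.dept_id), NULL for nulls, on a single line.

INNER JOIN keeps only pairs where the ON condition holds.
Matching on a.dept_id <> b.dept_id. A NULL in a compared column never satisfies the condition.
- a[0] dept_id=7 → 2 match(es) in b → 2 row(s).
- a[1] dept_id=2 → 4 match(es) in b → 4 row(s).
- a[2] dept_id=7 → 2 match(es) in b → 2 row(s).
- a[3] dept_id=7 → 2 match(es) in b → 2 row(s).
- a[4] dept_id=NULL → no match; dropped.
- a[5] dept_id=3 → 4 match(es) in b → 4 row(s).

(2, 3); (2, 7); (2, 7); (2, 7); (3, 2); (3, 7); (3, 7); (3, 7); (7, 2); (7, 2); (7, 2); (7, 3); (7, 3); (7, 3)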